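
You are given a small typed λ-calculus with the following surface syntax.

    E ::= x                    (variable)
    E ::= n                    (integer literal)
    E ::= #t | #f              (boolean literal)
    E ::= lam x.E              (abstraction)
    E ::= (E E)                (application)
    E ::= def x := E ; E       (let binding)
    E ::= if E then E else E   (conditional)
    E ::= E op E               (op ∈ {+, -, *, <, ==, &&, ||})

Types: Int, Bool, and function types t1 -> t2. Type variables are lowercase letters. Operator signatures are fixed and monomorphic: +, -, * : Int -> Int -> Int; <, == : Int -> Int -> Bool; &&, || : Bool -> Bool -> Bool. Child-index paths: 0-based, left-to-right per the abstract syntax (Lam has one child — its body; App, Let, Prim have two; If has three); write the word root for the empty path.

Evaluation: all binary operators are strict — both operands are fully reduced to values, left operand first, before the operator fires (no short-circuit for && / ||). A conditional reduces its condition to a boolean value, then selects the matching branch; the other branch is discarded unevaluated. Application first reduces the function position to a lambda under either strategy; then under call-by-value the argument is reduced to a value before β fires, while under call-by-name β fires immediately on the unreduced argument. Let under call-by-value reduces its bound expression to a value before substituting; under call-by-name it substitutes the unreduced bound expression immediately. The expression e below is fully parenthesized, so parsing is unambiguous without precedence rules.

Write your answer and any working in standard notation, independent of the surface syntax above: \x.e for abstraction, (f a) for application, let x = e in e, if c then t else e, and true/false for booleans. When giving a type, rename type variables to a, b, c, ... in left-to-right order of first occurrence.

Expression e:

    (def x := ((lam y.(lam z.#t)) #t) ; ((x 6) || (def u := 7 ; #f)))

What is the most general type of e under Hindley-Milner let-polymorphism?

Answer: Bool

Trace:
\z._ : b -> Bool
\y._ : a -> b -> Bool
  unify a -> b -> Bool ~ Bool -> c
  unify a ~ Bool
  unify b -> Bool ~ c
_ _ : b -> Bool
let x : forall. b -> Bool
x : d -> Bool
  unify d -> Bool ~ Int -> e
  unify d ~ Int
  unify Bool ~ e
_ _ : Bool
  unify Bool ~ Bool
let u : Int
  unify Bool ~ Bool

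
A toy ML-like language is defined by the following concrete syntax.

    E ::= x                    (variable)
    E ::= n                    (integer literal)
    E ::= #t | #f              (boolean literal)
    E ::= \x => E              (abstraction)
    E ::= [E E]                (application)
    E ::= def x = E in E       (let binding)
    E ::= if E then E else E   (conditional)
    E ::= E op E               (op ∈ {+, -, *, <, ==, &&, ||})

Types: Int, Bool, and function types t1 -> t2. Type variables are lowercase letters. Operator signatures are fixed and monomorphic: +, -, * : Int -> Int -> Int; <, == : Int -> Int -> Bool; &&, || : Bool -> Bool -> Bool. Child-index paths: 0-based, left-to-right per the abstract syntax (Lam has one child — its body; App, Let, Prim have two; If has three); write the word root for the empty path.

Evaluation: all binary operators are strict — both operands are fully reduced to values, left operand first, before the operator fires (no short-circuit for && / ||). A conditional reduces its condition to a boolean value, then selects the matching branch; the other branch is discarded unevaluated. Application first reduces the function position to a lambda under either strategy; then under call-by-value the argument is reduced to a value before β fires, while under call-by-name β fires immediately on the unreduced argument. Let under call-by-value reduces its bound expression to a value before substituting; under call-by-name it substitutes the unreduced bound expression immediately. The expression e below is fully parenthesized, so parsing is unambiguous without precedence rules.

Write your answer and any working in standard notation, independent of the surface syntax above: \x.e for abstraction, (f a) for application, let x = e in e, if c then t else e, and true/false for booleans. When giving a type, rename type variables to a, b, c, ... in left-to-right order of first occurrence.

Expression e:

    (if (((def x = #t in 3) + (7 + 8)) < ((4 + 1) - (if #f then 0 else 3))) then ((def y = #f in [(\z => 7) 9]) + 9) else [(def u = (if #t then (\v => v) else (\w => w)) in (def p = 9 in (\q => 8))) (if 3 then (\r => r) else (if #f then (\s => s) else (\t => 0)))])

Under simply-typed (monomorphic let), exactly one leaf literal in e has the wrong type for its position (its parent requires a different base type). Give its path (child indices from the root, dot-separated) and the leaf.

Answer: 2.1.0 : 3

Trace:
let x : Bool
  unify Int ~ Int
  unify Int ~ Int
  unify Int ~ Int
  unify Int ~ Int
  unify Int ~ Int
  unify Int ~ Int
  unify Int ~ Int
  unify Int ~ Int
  unify Bool ~ Bool
  unify Int ~ Int
  unify Int ~ Int
  unify Int ~ Int
  unify Bool ~ Bool
let y : Bool
\z._ : a -> Int
  unify a -> Int ~ Int -> b
  unify a ~ Int
  unify Int ~ b
_ _ : Int
  unify Int ~ Int
  unify Int ~ Int
  unify Bool ~ Bool
v : c
\v._ : c -> c
w : d
\w._ : d -> d
  unify c -> c ~ d -> d
  unify c ~ d
  unify d ~ d
let u : d -> d
let p : Int
\q._ : e -> Int
  unify Int ~ Bool
  FAIL: mismatch Int ~ Bool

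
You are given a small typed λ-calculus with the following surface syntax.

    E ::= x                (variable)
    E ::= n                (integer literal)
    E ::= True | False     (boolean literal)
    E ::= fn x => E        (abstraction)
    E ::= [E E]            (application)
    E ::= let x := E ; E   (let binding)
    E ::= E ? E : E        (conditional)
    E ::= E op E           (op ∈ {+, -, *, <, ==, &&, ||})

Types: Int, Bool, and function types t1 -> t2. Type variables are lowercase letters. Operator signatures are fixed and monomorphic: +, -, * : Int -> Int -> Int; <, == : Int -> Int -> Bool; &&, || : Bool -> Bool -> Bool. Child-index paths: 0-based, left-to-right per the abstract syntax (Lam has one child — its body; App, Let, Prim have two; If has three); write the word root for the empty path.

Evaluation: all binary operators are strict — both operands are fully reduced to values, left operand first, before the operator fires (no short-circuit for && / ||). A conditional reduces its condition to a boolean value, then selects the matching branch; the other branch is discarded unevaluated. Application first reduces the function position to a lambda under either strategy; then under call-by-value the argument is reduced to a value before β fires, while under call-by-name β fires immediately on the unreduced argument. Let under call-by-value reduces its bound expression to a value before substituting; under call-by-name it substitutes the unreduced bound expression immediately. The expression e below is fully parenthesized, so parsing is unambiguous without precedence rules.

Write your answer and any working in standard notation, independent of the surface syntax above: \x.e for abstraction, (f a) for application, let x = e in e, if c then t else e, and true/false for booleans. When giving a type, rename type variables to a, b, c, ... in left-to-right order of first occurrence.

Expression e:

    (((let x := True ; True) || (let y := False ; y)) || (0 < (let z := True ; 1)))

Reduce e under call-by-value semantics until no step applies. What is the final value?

Working:
step 0: (((let x = true in true) || (let y = false in y)) || (0 < (let z = true in 1)))
step 1: [let@0.0] ((true || (let y = false in y)) || (0 < (let z = true in 1)))
step 2: [let@0.1] ((true || false) || (0 < (let z = true in 1)))
step 3: [delta@0] (true || (0 < (let z = true in 1)))
step 4: [let@1.1] (true || (0 < 1))
step 5: [delta@1] (true || true)
step 6: [delta@root] true

Answer: true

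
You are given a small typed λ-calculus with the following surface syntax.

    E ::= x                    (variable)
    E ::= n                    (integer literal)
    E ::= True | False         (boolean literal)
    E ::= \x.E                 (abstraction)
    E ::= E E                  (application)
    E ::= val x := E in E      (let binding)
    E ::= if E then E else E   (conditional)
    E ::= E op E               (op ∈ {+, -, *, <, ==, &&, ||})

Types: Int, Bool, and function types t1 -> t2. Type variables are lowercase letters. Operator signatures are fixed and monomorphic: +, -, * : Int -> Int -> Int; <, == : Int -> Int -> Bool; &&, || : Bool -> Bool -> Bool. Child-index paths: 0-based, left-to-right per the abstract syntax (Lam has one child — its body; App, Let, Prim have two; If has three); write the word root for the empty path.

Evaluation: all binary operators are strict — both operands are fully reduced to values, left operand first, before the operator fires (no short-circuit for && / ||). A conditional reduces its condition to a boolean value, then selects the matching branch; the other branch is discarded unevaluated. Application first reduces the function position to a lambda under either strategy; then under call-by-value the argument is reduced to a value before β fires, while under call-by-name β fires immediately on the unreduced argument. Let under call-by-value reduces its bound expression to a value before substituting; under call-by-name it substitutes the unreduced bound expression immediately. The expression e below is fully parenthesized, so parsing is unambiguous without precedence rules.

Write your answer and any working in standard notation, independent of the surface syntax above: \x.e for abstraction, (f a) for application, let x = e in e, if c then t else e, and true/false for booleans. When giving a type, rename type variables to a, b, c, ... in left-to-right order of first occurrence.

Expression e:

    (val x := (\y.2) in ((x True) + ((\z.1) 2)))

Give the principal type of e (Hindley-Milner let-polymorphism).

Answer: Int

Derivation:
\y._ : a -> Int
let x : forall. a -> Int
x : b -> Int
  unify b -> Int ~ Bool -> c
  unify b ~ Bool
  unify Int ~ c
_ _ : Int
  unify Int ~ Int
\z._ : d -> Int
  unify d -> Int ~ Int -> e
  unify d ~ Int
  unify Int ~ e
_ _ : Int
  unify Int ~ Int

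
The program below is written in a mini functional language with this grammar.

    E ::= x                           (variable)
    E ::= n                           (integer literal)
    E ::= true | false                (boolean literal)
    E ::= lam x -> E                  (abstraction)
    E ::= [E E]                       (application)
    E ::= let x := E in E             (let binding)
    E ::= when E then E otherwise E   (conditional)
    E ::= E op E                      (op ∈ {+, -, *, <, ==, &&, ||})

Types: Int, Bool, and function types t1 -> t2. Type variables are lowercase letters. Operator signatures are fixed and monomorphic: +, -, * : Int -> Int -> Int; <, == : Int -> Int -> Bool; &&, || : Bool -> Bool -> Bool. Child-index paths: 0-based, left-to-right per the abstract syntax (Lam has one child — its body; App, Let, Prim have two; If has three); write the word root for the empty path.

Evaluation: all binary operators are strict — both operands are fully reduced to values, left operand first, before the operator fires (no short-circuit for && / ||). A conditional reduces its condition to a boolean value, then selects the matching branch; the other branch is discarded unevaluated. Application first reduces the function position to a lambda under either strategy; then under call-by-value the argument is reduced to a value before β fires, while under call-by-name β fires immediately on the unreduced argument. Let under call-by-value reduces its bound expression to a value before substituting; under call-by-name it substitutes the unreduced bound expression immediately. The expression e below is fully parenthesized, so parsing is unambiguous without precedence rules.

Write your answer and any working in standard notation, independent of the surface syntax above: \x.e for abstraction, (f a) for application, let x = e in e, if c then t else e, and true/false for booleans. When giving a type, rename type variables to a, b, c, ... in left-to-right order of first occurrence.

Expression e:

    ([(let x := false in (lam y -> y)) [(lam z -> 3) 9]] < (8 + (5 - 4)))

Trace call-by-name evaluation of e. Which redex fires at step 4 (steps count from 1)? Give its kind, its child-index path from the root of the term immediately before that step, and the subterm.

Answer: delta at 1.1 : (5 - 4)

Derivation:
step 0: (((let x = false in (\y.y)) ((\z.3) 9)) < (8 + (5 - 4)))
step 1: [let@0.0] (((\y.y) ((\z.3) 9)) < (8 + (5 - 4)))
step 2: [beta@0] (((\z.3) 9) < (8 + (5 - 4)))
step 3: [beta@0] (3 < (8 + (5 - 4)))
step 4: [delta@1.1] (3 < (8 + 1))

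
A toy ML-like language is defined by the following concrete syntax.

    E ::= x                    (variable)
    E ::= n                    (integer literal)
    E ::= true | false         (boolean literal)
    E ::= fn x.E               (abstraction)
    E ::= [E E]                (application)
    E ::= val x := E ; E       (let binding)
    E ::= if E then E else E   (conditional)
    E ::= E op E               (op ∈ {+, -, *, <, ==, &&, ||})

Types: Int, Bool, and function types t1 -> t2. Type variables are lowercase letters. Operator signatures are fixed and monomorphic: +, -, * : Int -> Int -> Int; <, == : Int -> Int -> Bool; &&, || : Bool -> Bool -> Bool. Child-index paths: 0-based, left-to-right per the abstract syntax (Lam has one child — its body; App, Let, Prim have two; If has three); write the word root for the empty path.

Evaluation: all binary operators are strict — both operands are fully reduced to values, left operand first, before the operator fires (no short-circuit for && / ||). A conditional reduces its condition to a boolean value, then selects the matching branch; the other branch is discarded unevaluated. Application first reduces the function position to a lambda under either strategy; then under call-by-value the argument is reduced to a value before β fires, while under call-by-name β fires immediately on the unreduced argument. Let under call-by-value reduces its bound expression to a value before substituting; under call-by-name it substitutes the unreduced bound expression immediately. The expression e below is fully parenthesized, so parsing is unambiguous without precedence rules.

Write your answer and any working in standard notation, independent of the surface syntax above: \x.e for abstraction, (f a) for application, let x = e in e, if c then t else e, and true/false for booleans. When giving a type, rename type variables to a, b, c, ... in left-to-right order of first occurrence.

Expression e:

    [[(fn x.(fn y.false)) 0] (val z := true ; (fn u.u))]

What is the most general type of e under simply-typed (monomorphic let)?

Working:
\y._ : b -> Bool
\x._ : a -> b -> Bool
  unify a -> b -> Bool ~ Int -> c
  unify a ~ Int
  unify b -> Bool ~ c
_ _ : b -> Bool
let z : Bool
u : d
\u._ : d -> d
  unify b -> Bool ~ (d -> d) -> e
  unify b ~ d -> d
  unify Bool ~ e
_ _ : Bool

Answer: Bool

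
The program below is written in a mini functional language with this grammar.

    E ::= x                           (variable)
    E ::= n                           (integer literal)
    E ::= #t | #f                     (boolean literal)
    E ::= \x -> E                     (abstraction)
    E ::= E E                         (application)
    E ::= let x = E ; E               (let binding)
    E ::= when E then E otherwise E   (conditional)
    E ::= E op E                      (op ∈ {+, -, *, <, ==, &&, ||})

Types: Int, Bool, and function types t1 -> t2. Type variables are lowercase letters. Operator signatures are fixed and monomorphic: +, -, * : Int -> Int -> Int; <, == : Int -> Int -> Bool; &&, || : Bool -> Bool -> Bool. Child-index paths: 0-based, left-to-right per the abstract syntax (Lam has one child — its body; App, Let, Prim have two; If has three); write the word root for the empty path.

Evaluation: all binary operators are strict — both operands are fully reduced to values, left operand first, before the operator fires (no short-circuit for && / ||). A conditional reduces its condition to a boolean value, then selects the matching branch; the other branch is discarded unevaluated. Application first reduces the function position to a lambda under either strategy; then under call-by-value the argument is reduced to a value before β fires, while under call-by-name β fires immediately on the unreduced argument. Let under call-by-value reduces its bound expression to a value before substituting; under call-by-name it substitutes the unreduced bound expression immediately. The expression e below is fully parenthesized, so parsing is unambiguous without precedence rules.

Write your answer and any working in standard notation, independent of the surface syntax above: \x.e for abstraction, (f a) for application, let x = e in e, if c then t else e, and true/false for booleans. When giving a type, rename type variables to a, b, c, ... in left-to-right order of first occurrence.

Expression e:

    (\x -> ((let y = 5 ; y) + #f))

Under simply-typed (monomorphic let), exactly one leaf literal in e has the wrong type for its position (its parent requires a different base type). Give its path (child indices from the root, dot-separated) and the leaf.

Answer: 0.1 : false

Trace:
let y : Int
y : Int
  unify Int ~ Int
  unify Bool ~ Int
  FAIL: mismatch Bool ~ Int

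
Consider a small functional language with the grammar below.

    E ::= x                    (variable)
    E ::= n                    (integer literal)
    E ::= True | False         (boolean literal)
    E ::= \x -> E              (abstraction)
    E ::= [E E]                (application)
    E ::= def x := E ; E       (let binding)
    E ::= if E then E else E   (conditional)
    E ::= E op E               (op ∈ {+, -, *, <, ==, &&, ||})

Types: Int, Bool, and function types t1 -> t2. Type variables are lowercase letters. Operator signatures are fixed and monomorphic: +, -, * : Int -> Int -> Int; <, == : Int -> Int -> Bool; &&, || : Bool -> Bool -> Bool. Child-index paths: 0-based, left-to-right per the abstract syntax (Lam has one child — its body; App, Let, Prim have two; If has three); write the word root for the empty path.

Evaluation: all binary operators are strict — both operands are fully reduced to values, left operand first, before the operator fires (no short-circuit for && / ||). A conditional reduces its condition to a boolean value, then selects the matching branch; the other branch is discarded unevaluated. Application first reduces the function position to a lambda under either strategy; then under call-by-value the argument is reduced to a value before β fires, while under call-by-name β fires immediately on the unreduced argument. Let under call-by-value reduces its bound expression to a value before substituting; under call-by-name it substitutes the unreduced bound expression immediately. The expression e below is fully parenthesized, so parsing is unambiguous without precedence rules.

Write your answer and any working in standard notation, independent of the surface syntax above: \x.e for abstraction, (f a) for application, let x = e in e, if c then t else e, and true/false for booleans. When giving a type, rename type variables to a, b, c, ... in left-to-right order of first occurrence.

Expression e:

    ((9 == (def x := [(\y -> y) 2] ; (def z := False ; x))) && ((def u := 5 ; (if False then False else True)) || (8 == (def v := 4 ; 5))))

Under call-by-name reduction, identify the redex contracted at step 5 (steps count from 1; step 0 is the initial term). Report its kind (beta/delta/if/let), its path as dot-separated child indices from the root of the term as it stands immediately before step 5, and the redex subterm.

Trace:
step 0: ((9 == (let x = ((\y.y) 2) in (let z = false in x))) && ((let u = 5 in (if false then false else true)) || (8 == (let v = 4 in 5))))
step 1: [let@0.1] ((9 == (let z = false in ((\y.y) 2))) && ((let u = 5 in (if false then false else true)) || (8 == (let v = 4 in 5))))
step 2: [let@0.1] ((9 == ((\y.y) 2)) && ((let u = 5 in (if false then false else true)) || (8 == (let v = 4 in 5))))
step 3: [beta@0.1] ((9 == 2) && ((let u = 5 in (if false then false else true)) || (8 == (let v = 4 in 5))))
step 4: [delta@0] (false && ((let u = 5 in (if false then false else true)) || (8 == (let v = 4 in 5))))
step 5: [let@1.0] (false && ((if false then false else true) || (8 == (let v = 4 in 5))))

Answer: let at 1.0 : (let u = 5 in (if false then false else true))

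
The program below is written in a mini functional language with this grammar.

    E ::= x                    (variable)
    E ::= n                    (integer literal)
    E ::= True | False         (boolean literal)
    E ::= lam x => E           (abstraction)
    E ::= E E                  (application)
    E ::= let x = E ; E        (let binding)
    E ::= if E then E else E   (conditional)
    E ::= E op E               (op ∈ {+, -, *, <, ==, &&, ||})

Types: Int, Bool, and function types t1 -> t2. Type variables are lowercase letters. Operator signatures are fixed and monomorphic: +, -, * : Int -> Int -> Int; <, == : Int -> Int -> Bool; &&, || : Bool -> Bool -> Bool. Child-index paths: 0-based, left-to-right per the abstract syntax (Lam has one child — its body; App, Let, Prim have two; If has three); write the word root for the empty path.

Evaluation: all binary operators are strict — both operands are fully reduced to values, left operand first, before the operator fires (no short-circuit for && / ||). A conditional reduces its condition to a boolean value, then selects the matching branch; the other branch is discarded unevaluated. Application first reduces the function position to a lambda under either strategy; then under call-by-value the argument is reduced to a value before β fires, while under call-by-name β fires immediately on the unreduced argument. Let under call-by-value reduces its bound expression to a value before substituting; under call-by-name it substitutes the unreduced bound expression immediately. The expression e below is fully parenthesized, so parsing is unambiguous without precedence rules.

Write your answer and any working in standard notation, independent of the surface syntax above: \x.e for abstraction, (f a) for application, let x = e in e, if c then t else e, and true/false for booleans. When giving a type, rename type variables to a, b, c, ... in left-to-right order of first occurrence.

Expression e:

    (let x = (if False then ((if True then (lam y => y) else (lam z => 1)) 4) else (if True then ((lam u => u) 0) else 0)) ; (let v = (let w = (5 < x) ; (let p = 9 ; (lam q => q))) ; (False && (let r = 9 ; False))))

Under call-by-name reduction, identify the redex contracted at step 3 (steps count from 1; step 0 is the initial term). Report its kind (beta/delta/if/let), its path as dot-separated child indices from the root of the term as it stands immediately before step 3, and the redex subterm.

Answer: let at 1 : (let r = 9 in false)

Derivation:
step 0: (let x = (if false then ((if true then (\y.y) else (\z.1)) 4) else (if true then ((\u.u) 0) else 0)) in (let v = (let w = (5 < x) in (let p = 9 in (\q.q))) in (false && (let r = 9 in false))))
step 1: [let@root] (let v = (let w = (5 < (if false then ((if true then (\y.y) else (\z.1)) 4) else (if true then ((\u.u) 0) else 0))) in (let p = 9 in (\q.q))) in (false && (let r = 9 in false)))
step 2: [let@root] (false && (let r = 9 in false))
step 3: [let@1] (false && false)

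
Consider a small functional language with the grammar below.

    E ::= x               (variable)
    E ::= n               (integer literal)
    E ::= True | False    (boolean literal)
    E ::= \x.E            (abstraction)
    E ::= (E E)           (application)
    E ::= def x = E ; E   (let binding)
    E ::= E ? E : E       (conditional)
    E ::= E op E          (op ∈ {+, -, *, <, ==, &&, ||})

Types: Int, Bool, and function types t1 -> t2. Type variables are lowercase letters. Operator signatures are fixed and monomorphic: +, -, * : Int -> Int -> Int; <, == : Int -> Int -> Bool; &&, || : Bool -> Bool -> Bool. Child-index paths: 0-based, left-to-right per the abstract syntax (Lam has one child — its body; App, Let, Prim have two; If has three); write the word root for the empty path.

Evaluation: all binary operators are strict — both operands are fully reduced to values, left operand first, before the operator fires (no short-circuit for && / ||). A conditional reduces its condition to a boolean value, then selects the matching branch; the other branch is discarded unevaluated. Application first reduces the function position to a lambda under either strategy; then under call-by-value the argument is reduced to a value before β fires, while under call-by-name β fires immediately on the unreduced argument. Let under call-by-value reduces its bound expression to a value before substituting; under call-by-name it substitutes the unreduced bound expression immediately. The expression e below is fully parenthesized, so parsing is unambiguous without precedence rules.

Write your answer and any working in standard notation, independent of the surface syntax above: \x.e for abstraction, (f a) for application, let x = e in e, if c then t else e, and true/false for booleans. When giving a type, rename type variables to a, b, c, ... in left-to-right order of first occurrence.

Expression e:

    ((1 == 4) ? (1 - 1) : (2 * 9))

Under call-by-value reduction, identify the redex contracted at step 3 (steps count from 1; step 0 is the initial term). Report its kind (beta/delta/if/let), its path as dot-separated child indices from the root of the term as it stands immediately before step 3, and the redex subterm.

Answer: delta at root : (2 * 9)

Derivation:
step 0: (if (1 == 4) then (1 - 1) else (2 * 9))
step 1: [delta@0] (if false then (1 - 1) else (2 * 9))
step 2: [if@root] (2 * 9)
step 3: [delta@root] 18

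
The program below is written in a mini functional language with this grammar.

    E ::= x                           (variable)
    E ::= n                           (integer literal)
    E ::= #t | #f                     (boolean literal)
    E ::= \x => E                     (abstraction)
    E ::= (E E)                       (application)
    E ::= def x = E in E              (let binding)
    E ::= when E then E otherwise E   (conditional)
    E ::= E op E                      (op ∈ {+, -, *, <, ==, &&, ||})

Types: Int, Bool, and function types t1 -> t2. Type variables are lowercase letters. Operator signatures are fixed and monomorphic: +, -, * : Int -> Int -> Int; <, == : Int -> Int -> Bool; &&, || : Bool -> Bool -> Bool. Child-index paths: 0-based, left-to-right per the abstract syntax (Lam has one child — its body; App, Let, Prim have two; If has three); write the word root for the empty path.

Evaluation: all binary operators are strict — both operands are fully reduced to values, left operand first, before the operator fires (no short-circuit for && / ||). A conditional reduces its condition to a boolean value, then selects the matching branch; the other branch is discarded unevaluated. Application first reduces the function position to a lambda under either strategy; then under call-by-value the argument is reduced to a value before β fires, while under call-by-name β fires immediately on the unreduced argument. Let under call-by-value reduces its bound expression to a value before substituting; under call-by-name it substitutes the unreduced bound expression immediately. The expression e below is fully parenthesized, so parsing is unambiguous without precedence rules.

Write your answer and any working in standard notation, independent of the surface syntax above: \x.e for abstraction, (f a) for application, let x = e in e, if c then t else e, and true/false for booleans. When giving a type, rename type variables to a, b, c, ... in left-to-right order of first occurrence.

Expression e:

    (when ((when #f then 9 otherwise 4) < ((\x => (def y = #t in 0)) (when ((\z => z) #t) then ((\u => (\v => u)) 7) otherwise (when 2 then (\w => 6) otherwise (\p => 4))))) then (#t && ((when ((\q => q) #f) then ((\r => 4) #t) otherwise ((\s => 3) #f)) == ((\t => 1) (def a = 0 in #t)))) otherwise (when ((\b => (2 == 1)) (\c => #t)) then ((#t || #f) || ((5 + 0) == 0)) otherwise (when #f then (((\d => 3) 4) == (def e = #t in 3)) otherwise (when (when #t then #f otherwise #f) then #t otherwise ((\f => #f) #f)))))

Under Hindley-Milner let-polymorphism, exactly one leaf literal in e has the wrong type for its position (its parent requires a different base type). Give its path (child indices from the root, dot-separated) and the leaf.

Answer: 0.1.1.2.0 : 2

Derivation:
  unify Bool ~ Bool
  unify Int ~ Int
  unify Int ~ Int
let y : Bool
\x._ : a -> Int
z : b
\z._ : b -> b
  unify b -> b ~ Bool -> c
  unify b ~ Bool
  unify Bool ~ c
_ _ : Bool
  unify Bool ~ Bool
u : d
\v._ : e -> d
\u._ : d -> e -> d
  unify d -> e -> d ~ Int -> f
  unify d ~ Int
  unify e -> Int ~ f
_ _ : e -> Int
  unify Int ~ Bool
  FAIL: mismatch Int ~ Bool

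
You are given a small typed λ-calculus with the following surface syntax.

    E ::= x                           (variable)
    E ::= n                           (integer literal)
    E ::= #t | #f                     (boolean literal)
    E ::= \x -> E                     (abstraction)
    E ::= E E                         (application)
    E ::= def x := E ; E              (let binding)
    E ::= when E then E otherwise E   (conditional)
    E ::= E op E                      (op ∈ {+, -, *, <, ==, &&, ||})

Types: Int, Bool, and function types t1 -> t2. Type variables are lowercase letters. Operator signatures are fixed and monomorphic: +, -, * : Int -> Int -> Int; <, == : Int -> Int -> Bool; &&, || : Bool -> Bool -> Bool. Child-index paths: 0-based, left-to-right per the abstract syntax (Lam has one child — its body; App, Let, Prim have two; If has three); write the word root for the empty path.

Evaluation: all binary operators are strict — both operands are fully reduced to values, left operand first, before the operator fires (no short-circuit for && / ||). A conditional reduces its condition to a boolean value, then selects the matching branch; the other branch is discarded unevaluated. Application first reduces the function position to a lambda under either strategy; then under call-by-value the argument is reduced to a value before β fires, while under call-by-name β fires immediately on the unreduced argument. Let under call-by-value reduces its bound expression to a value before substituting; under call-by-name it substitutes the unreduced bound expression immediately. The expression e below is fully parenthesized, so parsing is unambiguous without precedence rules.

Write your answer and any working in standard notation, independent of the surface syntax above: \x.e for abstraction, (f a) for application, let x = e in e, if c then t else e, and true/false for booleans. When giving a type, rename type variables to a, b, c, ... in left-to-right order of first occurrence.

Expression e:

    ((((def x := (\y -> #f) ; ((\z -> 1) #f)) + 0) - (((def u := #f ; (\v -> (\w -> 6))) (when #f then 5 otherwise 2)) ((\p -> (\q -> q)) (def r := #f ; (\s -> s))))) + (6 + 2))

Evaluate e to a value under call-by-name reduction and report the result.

Answer: 3

Working:
step 0: ((((let x = (\y.false) in ((\z.1) false)) + 0) - (((let u = false in (\v.(\w.6))) (if false then 5 else 2)) ((\p.(\q.q)) (let r = false in (\s.s))))) + (6 + 2))
step 1: [let@0.0.0] (((((\z.1) false) + 0) - (((let u = false in (\v.(\w.6))) (if false then 5 else 2)) ((\p.(\q.q)) (let r = false in (\s.s))))) + (6 + 2))
step 2: [beta@0.0.0] (((1 + 0) - (((let u = false in (\v.(\w.6))) (if false then 5 else 2)) ((\p.(\q.q)) (let r = false in (\s.s))))) + (6 + 2))
step 3: [delta@0.0] ((1 - (((let u = false in (\v.(\w.6))) (if false then 5 else 2)) ((\p.(\q.q)) (let r = false in (\s.s))))) + (6 + 2))
step 4: [let@0.1.0.0] ((1 - (((\v.(\w.6)) (if false then 5 else 2)) ((\p.(\q.q)) (let r = false in (\s.s))))) + (6 + 2))
step 5: [beta@0.1.0] ((1 - ((\w.6) ((\p.(\q.q)) (let r = false in (\s.s))))) + (6 + 2))
step 6: [beta@0.1] ((1 - 6) + (6 + 2))
step 7: [delta@0] (-5 + (6 + 2))
step 8: [delta@1] (-5 + 8)
step 9: [delta@root] 3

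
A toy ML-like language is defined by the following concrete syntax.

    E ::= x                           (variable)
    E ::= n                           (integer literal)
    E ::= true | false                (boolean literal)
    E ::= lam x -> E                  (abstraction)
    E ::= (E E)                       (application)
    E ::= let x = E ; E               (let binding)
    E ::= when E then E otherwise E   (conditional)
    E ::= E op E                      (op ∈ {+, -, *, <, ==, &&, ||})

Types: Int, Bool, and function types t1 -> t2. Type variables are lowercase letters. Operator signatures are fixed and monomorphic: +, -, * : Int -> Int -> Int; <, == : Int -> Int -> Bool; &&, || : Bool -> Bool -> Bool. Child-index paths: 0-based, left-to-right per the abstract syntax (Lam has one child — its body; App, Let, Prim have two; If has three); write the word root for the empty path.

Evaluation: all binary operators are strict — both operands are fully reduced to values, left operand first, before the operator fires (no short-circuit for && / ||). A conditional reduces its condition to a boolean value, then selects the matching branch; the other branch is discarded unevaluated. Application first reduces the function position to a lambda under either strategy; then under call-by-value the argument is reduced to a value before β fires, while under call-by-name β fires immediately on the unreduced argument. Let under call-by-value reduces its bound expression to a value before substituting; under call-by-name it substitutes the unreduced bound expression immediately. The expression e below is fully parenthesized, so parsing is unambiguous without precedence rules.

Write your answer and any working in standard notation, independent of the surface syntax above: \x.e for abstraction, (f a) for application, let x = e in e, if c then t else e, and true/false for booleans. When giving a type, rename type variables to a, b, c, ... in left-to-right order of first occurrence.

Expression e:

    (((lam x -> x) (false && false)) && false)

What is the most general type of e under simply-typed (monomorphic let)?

Answer: Bool

Working:
x : a
\x._ : a -> a
  unify Bool ~ Bool
  unify Bool ~ Bool
  unify a -> a ~ Bool -> b
  unify a ~ Bool
  unify Bool ~ b
_ _ : Bool
  unify Bool ~ Bool
  unify Bool ~ Bool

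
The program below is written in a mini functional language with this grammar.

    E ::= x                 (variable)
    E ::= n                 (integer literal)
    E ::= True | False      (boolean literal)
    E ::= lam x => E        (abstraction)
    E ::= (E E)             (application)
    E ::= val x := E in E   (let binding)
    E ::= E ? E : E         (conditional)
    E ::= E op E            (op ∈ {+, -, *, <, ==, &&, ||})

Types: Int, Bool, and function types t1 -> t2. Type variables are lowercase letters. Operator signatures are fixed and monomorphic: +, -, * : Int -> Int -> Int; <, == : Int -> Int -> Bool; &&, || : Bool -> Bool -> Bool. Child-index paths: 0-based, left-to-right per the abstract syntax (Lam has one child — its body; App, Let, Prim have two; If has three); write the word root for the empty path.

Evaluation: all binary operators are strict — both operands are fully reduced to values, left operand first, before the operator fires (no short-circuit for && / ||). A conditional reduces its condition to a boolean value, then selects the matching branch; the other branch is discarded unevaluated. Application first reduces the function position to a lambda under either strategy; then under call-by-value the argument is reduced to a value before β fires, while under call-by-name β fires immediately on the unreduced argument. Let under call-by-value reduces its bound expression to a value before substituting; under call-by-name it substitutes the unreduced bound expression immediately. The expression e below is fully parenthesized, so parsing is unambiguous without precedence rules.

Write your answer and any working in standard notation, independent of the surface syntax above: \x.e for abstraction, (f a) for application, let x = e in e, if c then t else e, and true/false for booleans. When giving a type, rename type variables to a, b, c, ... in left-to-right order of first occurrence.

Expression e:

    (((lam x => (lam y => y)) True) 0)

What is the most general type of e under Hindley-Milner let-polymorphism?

Answer: Int

Derivation:
y : b
\y._ : b -> b
\x._ : a -> b -> b
  unify a -> b -> b ~ Bool -> c
  unify a ~ Bool
  unify b -> b ~ c
_ _ : b -> b
  unify b -> b ~ Int -> d
  unify b ~ Int
  unify Int ~ d
_ _ : Int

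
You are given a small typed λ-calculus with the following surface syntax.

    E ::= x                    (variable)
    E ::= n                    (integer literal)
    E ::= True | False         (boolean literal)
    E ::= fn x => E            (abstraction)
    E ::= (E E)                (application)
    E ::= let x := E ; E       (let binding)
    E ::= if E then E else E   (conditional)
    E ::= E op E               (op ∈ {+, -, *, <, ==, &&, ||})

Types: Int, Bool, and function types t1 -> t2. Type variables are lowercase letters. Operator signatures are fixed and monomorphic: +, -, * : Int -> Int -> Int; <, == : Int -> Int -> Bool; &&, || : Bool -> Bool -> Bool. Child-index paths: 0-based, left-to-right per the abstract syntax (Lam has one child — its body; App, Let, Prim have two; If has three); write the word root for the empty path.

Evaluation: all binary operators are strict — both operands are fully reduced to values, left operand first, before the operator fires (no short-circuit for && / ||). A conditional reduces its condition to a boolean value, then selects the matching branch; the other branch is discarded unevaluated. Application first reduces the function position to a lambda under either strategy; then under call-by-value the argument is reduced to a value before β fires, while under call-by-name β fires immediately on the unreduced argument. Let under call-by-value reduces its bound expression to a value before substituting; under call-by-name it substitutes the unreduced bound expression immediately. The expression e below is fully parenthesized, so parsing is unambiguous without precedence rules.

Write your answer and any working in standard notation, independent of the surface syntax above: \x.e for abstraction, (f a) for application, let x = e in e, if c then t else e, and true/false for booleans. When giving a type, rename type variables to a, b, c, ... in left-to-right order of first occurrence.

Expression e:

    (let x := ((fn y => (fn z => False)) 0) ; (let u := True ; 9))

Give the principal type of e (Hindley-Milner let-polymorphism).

Derivation:
\z._ : b -> Bool
\y._ : a -> b -> Bool
  unify a -> b -> Bool ~ Int -> c
  unify a ~ Int
  unify b -> Bool ~ c
_ _ : b -> Bool
let x : forall. b -> Bool
let u : Bool

Answer: Int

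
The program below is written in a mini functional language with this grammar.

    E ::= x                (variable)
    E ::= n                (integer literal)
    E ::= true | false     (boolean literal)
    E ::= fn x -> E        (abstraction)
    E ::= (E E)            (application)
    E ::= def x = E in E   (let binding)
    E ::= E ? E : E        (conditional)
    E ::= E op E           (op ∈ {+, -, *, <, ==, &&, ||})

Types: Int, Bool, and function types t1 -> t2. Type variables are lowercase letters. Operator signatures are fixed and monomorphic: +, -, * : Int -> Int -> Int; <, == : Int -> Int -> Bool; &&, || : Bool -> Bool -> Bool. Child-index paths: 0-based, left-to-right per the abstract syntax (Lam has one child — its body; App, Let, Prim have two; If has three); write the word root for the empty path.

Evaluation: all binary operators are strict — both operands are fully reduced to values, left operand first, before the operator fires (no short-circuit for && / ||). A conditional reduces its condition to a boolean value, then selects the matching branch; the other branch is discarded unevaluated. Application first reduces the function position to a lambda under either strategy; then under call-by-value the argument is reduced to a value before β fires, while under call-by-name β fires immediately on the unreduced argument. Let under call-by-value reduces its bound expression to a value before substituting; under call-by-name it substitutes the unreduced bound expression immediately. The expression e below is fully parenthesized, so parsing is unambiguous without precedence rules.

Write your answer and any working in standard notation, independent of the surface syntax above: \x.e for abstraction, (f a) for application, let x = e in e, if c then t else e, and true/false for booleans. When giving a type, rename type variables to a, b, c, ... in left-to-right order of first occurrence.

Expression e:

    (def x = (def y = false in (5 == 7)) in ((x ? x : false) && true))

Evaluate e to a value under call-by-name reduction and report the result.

Trace:
step 0: (let x = (let y = false in (5 == 7)) in ((if x then x else false) && true))
step 1: [let@root] ((if (let y = false in (5 == 7)) then (let y = false in (5 == 7)) else false) && true)
step 2: [let@0.0] ((if (5 == 7) then (let y = false in (5 == 7)) else false) && true)
step 3: [delta@0.0] ((if false then (let y = false in (5 == 7)) else false) && true)
step 4: [if@0] (false && true)
step 5: [delta@root] false

Answer: false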